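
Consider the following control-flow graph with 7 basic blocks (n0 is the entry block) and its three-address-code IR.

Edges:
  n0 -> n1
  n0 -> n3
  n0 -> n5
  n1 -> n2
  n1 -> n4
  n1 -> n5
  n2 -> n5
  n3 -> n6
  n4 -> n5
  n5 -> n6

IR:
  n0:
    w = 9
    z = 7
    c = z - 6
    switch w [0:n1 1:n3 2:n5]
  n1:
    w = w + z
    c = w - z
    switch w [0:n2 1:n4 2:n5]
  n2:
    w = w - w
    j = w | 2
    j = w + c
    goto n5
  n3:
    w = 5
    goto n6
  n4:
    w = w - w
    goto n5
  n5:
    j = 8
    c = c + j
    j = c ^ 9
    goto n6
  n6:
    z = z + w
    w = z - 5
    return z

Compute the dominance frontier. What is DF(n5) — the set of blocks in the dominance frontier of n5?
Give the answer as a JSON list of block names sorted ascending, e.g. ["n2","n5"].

idom tree: n1←n0 n2←n1 n3←n0 n4←n1 n5←n0 n6←n0
Dom at joins:
  n5: preds {n0,n1,n2,n4}: {n0} ∩ {n0,n1} ∩ {n0,n1,n2} ∩ {n0,n1,n4} = {n0}; idom=n0
  n6: preds {n3,n5}: {n0,n3} ∩ {n0,n5} = {n0}; idom=n0

Frontier:
  join n5 pred n0: · stop@n0
  join n5 pred n1: n1 stop@n0
  join n5 pred n2: n2→n1 stop@n0
  join n5 pred n4: n4→n1 stop@n0
  join n6 pred n3: n3 stop@n0
  join n6 pred n5: n5 stop@n0
  n0: DF=∅
  n1: DF={n5}
  n2: DF={n5}
  n3: DF={n6}
  n4: DF={n5}
  n5: DF={n6}
  n6: DF=∅

DF(n5) = ["n6"]

Answer: ["n6"]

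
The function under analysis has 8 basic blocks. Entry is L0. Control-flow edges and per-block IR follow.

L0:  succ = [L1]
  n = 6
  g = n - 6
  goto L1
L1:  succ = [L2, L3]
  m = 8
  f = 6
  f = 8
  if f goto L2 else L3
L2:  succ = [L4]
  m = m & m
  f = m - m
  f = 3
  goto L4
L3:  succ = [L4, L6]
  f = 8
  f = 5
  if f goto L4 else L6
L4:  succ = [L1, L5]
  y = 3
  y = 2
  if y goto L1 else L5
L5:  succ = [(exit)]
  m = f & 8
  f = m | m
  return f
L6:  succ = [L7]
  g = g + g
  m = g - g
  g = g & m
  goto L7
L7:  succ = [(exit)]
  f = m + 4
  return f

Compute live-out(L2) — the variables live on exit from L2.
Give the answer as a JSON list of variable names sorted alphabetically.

Per-block:
  L0: def={g,n} ue=∅
  L1: def={f,m} ue=∅
  L2: def={f,m} ue={m}
  L3: def={f} ue=∅
  L4: def={y} ue=∅
  L5: def={f,m} ue={f}
  L6: def={g,m} ue={g}
  L7: def={f} ue={m}

Live sets:
  L0 li=∅ lo={g}
  L1 li={g} lo={g,m}
  L2 li={g,m} lo={f,g}
  L3 li={g} lo={f,g}
  L4 li={f,g} lo={f,g}
  L5 li={f} lo=∅
  L6 li={g} lo={m}
  L7 li={m} lo=∅

live-out(L2) = ["f", "g"]

Answer: ["f", "g"]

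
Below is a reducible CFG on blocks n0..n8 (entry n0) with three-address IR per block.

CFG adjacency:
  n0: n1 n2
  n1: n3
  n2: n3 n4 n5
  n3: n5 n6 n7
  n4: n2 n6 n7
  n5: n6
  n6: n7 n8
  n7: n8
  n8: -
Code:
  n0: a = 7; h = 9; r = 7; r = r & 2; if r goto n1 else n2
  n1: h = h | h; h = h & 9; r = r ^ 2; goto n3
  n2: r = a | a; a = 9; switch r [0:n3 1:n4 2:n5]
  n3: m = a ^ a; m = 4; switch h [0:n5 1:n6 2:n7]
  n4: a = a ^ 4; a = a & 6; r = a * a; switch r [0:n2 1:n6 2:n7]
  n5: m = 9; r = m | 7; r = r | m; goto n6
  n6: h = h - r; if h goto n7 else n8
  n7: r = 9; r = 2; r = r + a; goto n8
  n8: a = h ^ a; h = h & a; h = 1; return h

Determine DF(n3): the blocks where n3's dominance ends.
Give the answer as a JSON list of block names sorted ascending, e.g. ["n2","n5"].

Answer: ["n5", "n6", "n7"]

Working:
idom tree: n1←n0 n2←n0 n3←n0 n4←n2 n5←n0 n6←n0 n7←n0 n8←n0
Dom at joins:
  n2: preds {n0,n4}: {n0} ∩ {n0,n2,n4} = {n0}; idom=n0
  n3: preds {n1,n2}: {n0,n1} ∩ {n0,n2} = {n0}; idom=n0
  n5: preds {n2,n3}: {n0,n2} ∩ {n0,n3} = {n0}; idom=n0
  n6: preds {n3,n4,n5}: {n0,n3} ∩ {n0,n2,n4} ∩ {n0,n5} = {n0}; idom=n0
  n7: preds {n3,n4,n6}: {n0,n3} ∩ {n0,n2,n4} ∩ {n0,n6} = {n0}; idom=n0
  n8: preds {n6,n7}: {n0,n6} ∩ {n0,n7} = {n0}; idom=n0

DF walk-up:
  join n2 pred n0: · stop@n0
  join n2 pred n4: n4→n2 stop@n0
  join n3 pred n1: n1 stop@n0
  join n3 pred n2: n2 stop@n0
  join n5 pred n2: n2 stop@n0
  join n5 pred n3: n3 stop@n0
  join n6 pred n3: n3 stop@n0
  join n6 pred n4: n4→n2 stop@n0
  join n6 pred n5: n5 stop@n0
  join n7 pred n3: n3 stop@n0
  join n7 pred n4: n4→n2 stop@n0
  join n7 pred n6: n6 stop@n0
  join n8 pred n6: n6 stop@n0
  join n8 pred n7: n7 stop@n0
  n0 → ∅
  n1 → {n3}
  n2 → {n2,n3,n5,n6,n7}
  n3 → {n5,n6,n7}
  n4 → {n2,n6,n7}
  n5 → {n6}
  n6 → {n7,n8}
  n7 → {n8}
  n8 → ∅

DF(n3) = ["n5", "n6", "n7"]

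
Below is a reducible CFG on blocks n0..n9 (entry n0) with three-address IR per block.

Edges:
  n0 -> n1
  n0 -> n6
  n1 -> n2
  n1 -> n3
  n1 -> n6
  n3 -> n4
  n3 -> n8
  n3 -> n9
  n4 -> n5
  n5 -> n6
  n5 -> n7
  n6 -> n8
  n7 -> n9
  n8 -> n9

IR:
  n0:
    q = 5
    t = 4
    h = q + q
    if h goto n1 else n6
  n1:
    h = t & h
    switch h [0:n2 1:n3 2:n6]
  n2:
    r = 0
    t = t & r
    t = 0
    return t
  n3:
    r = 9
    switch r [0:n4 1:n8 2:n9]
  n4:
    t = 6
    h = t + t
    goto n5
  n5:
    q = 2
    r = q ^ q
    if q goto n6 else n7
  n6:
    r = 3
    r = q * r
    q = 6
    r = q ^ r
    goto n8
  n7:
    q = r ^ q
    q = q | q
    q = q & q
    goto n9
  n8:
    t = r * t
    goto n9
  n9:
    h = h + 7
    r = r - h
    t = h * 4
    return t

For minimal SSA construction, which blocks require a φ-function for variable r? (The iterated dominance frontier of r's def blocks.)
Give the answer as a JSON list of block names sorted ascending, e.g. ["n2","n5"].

idom tree: n1←n0 n2←n1 n3←n1 n4←n3 n5←n4 n6←n0 n7←n5 n8←n0 n9←n0
Join-block Dom:
  n6: preds {n0,n1,n5}: {n0} ∩ {n0,n1} ∩ {n0,n1,n3,n4,n5} = {n0}; idom=n0
  n8: preds {n3,n6}: {n0,n1,n3} ∩ {n0,n6} = {n0}; idom=n0
  n9: preds {n3,n7,n8}: {n0,n1,n3} ∩ {n0,n1,n3,n4,n5,n7} ∩ {n0,n8} = {n0}; idom=n0

DF derivation:
  join n6 pred n0: · stop@n0
  join n6 pred n1: n1 stop@n0
  join n6 pred n5: n5→n4→n3→n1 stop@n0
  join n8 pred n3: n3→n1 stop@n0
  join n8 pred n6: n6 stop@n0
  join n9 pred n3: n3→n1 stop@n0
  join n9 pred n7: n7→n5→n4→n3→n1 stop@n0
  join n9 pred n8: n8 stop@n0
  DF(n0)=∅
  DF(n1)={n6,n8,n9}
  DF(n2)=∅
  DF(n3)={n6,n8,n9}
  DF(n4)={n6,n9}
  DF(n5)={n6,n9}
  DF(n6)={n8}
  DF(n7)={n9}
  DF(n8)={n9}
  DF(n9)=∅

φ for r: defs {n2,n3,n5,n6,n9}
  DF⁺ = {n6,n8,n9}

Answer: ["n6", "n8", "n9"]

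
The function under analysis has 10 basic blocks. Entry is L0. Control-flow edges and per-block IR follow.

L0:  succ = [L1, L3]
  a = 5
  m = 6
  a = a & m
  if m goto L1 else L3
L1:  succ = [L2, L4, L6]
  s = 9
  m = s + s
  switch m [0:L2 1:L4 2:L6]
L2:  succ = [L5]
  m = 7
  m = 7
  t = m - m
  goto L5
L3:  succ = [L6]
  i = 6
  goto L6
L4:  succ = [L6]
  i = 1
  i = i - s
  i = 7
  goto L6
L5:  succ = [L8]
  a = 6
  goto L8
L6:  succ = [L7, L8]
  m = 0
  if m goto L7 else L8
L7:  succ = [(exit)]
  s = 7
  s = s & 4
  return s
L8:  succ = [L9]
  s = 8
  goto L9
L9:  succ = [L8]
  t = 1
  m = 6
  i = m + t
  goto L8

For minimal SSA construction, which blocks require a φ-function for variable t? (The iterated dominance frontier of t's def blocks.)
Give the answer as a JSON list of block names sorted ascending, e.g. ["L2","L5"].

idom tree: L1←L0 L2←L1 L3←L0 L4←L1 L5←L2 L6←L0 L7←L6 L8←L0 L9←L8
Dom at joins:
  L6: preds {L1,L3,L4}: {L0,L1} ∩ {L0,L3} ∩ {L0,L1,L4} = {L0}; idom=L0
  L8: preds {L5,L6,L9}: {L0,L1,L2,L5} ∩ {L0,L6} ∩ {L0,L8,L9} = {L0}; idom=L0

Frontier:
  join L6 pred L1: L1 stop@L0
  join L6 pred L3: L3 stop@L0
  join L6 pred L4: L4→L1 stop@L0
  join L8 pred L5: L5→L2→L1 stop@L0
  join L8 pred L6: L6 stop@L0
  join L8 pred L9: L9→L8 stop@L0
  L0: DF=∅
  L1: DF={L6,L8}
  L2: DF={L8}
  L3: DF={L6}
  L4: DF={L6}
  L5: DF={L8}
  L6: DF={L8}
  L7: DF=∅
  L8: DF={L8}
  L9: DF={L8}

φ for t: defs {L2,L9}
  DF⁺ = {L8}

Answer: ["L8"]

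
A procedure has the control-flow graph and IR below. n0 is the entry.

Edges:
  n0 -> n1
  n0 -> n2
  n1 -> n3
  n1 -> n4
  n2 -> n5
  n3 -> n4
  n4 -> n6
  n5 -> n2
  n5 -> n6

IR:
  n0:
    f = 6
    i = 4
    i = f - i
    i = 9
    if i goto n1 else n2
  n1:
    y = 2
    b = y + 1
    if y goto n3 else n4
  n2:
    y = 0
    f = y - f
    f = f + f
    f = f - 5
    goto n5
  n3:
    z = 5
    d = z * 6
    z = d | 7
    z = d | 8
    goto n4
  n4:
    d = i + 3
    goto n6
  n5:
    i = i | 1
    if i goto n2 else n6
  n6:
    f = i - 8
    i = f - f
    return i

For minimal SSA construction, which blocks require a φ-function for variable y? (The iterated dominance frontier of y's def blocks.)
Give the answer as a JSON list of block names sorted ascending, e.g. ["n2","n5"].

Answer: ["n2", "n6"]

Derivation:
idom tree: n1←n0 n2←n0 n3←n1 n4←n1 n5←n2 n6←n0
Dom∩ at merges:
  n2: preds {n0,n5}: {n0} ∩ {n0,n2,n5} = {n0}; idom=n0
  n4: preds {n1,n3}: {n0,n1} ∩ {n0,n1,n3} = {n0,n1}; idom=n1
  n6: preds {n4,n5}: {n0,n1,n4} ∩ {n0,n2,n5} = {n0}; idom=n0

DF walk-up:
  n2←n0: walk · to n0
  n2←n5: walk n5→n2 to n0
  n4←n1: walk · to n1
  n4←n3: walk n3 to n1
  n6←n4: walk n4→n1 to n0
  n6←n5: walk n5→n2 to n0
  n0 → ∅
  n1 → {n6}
  n2 → {n2,n6}
  n3 → {n4}
  n4 → {n6}
  n5 → {n2,n6}
  n6 → ∅

φ for y: defs {n1,n2}
  DF⁺ = {n2,n6}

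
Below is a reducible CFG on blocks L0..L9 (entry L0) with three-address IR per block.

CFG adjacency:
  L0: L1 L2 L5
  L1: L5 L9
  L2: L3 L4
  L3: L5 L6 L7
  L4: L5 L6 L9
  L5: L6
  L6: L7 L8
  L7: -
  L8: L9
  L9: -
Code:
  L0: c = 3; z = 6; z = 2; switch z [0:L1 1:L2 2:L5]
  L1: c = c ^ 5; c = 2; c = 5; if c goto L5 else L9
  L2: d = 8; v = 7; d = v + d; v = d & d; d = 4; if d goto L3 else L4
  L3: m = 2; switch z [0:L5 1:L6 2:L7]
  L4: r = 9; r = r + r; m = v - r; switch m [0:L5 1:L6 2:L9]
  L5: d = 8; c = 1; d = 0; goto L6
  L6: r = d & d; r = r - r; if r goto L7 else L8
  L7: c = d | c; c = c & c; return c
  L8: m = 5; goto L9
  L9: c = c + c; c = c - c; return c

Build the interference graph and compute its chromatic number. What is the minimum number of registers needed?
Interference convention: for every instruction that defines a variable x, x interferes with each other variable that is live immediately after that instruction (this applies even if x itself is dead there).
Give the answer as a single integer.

Answer: 4

Analysis:
def/use:
  L0: {c,z} / ∅
  L1: {c} / {c}
  L2: {d,v} / ∅
  L3: {m} / {z}
  L4: {m,r} / {v}
  L5: {c,d} / ∅
  L6: {r} / {d}
  L7: {c} / {c,d}
  L8: {m} / ∅
  L9: {c} / {c}

Backward fixpoint:
  live L0: ∅→{c,z}
  live L1: {c}→{c}
  live L2: {c,z}→{c,d,v,z}
  live L3: {c,d,z}→{c,d}
  live L4: {c,d,v}→{c,d}
  live L5: ∅→{c,d}
  live L6: {c,d}→{c,d}
  live L7: {c,d}→∅
  live L8: {c}→{c}
  live L9: {c}→∅

Interfere edges:
  c↔{d,m,r,v,z}
  d↔{c,m,r,v,z}
  m↔{c,d,z}
  r↔{c,d,v}
  v↔{c,d,r,z}
  z↔{c,d,m,v}

Chromatic number:
  lower bound: {c,d,m,z} mutually conflict ⇒ χ ≥ 4
  4-colouring: c0={c}  c1={d}  c2={m,v}  c3={r,z}
  χ = 4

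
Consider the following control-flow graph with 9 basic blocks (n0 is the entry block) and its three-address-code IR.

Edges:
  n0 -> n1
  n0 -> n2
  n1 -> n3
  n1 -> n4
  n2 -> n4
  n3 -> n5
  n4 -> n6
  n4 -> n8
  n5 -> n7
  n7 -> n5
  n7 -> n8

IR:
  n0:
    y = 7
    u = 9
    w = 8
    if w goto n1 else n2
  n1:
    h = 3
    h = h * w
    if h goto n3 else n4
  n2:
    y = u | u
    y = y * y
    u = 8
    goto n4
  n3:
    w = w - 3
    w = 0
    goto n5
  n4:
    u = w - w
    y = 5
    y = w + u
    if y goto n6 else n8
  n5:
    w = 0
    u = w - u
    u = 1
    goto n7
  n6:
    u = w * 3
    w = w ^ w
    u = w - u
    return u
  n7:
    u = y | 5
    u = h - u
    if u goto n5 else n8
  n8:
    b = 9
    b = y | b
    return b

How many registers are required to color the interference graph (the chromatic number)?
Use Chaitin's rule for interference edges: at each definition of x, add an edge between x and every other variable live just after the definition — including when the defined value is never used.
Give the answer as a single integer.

Answer: 4

Derivation:
Per-block:
  n0 def {u,w,y} use ∅
  n1 def {h} use {w}
  n2 def {u,y} use {u}
  n3 def {w} use {w}
  n4 def {u,y} use {w}
  n5 def {u,w} use {u}
  n6 def {u,w} use {w}
  n7 def {u} use {h,y}
  n8 def {b} use {y}

Liveness:
  n0: in=∅ out={u,w,y}
  n1: in={u,w,y} out={h,u,w,y}
  n2: in={u,w} out={w}
  n3: in={h,u,w,y} out={h,u,y}
  n4: in={w} out={w,y}
  n5: in={h,u,y} out={h,y}
  n6: in={w} out=∅
  n7: in={h,y} out={h,u,y}
  n8: in={y} out=∅

Conflict graph:
  b: {y}
  h: {u,w,y}
  u: {h,w,y}
  w: {h,u,y}
  y: {b,h,u,w}

Registers:
  {h,u,w,y} pairwise interfere (4-clique) ⇒ χ ≥ 4
  4-colouring: R0={y}  R1={b,h}  R2={u}  R3={w}
  χ = 4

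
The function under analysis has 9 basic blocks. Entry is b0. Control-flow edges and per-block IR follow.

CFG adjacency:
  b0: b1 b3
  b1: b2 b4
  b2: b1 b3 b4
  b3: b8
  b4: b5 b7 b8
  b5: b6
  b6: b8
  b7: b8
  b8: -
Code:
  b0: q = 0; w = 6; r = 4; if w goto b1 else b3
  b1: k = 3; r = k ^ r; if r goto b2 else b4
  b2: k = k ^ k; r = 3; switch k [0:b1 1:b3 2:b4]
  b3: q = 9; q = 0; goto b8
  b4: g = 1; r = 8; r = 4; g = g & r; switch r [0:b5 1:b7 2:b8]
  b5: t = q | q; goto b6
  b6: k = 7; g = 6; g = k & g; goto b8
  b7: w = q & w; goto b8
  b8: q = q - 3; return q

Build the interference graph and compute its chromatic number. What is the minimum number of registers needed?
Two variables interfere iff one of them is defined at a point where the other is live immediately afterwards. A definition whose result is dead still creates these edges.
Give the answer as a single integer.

Answer: 5

Derivation:
Block summaries:
  b0 def {q,r,w} use ∅
  b1 def {k,r} use {r}
  b2 def {k,r} use {k}
  b3 def {q} use ∅
  b4 def {g,r} use ∅
  b5 def {t} use {q}
  b6 def {g,k} use ∅
  b7 def {w} use {q,w}
  b8 def {q} use {q}

Backward fixpoint:
  b0: in=∅ out={q,r,w}
  b1: in={q,r,w} out={k,q,w}
  b2: in={k,q,w} out={q,r,w}
  b3: in=∅ out={q}
  b4: in={q,w} out={q,w}
  b5: in={q} out={q}
  b6: in={q} out={q}
  b7: in={q,w} out={q}
  b8: in={q} out=∅

Interference:
  g: {k,q,r,w}
  k: {g,q,r,w}
  q: {g,k,r,t,w}
  r: {g,k,q,w}
  t: {q}
  w: {g,k,q,r}

Chromatic number:
  lower bound: {g,k,q,r,w} mutually conflict ⇒ χ ≥ 5
  assign g→R1 k→R2 q→R0 r→R3 t→R1 w→R4 — no edge inside a register ⇒ χ ≤ 5
  χ = 5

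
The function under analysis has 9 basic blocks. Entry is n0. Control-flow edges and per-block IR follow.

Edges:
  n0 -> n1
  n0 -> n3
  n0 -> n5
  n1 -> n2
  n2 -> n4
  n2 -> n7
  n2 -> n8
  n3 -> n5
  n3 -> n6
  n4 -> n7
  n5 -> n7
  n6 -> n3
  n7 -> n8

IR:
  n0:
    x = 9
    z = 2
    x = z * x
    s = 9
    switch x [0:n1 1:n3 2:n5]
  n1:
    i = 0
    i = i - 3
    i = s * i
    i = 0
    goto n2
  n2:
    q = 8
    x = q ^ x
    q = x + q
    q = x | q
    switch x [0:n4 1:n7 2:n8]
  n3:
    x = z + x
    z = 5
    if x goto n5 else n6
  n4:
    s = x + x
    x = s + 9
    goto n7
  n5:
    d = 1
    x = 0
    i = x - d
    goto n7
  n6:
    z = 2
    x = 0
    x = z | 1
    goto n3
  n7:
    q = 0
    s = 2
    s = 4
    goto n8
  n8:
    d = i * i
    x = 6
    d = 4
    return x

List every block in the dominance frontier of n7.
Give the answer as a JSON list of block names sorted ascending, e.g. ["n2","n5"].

Answer: ["n8"]

Working:
idom tree: n1←n0 n2←n1 n3←n0 n4←n2 n5←n0 n6←n3 n7←n0 n8←n0
Dom at joins:
  n3: preds {n0,n6}: {n0} ∩ {n0,n3,n6} = {n0}; idom=n0
  n5: preds {n0,n3}: {n0} ∩ {n0,n3} = {n0}; idom=n0
  n7: preds {n2,n4,n5}: {n0,n1,n2} ∩ {n0,n1,n2,n4} ∩ {n0,n5} = {n0}; idom=n0
  n8: preds {n2,n7}: {n0,n1,n2} ∩ {n0,n7} = {n0}; idom=n0

Frontier:
  n3←n0: walk · to n0
  n3←n6: walk n6→n3 to n0
  n5←n0: walk · to n0
  n5←n3: walk n3 to n0
  n7←n2: walk n2→n1 to n0
  n7←n4: walk n4→n2→n1 to n0
  n7←n5: walk n5 to n0
  n8←n2: walk n2→n1 to n0
  n8←n7: walk n7 to n0
  n0: DF=∅
  n1: DF={n7,n8}
  n2: DF={n7,n8}
  n3: DF={n3,n5}
  n4: DF={n7}
  n5: DF={n7}
  n6: DF={n3}
  n7: DF={n8}
  n8: DF=∅

DF(n7) = ["n8"]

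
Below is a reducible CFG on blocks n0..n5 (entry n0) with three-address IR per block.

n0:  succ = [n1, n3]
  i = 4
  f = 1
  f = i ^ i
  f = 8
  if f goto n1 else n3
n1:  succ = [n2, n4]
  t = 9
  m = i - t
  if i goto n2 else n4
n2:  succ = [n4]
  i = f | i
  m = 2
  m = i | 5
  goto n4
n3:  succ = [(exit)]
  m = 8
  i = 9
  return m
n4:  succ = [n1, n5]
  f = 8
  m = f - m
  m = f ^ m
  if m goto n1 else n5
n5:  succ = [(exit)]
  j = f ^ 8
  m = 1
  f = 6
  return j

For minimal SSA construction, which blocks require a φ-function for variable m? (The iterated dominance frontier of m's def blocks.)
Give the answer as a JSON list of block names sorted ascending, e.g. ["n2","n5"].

Answer: ["n1", "n4"]

Working:
idom tree: n1←n0 n2←n1 n3←n0 n4←n1 n5←n4
Join-block Dom:
  n1: preds {n0,n4}: {n0} ∩ {n0,n1,n4} = {n0}; idom=n0
  n4: preds {n1,n2}: {n0,n1} ∩ {n0,n1,n2} = {n0,n1}; idom=n1

Frontier:
  n1←n0: walk · to n0
  n1←n4: walk n4→n1 to n0
  n4←n1: walk · to n1
  n4←n2: walk n2 to n1
  n0 → ∅
  n1 → {n1}
  n2 → {n4}
  n3 → ∅
  n4 → {n1}
  n5 → ∅

φ for m: defs {n1,n2,n3,n4,n5}
  DF⁺ = {n1,n4}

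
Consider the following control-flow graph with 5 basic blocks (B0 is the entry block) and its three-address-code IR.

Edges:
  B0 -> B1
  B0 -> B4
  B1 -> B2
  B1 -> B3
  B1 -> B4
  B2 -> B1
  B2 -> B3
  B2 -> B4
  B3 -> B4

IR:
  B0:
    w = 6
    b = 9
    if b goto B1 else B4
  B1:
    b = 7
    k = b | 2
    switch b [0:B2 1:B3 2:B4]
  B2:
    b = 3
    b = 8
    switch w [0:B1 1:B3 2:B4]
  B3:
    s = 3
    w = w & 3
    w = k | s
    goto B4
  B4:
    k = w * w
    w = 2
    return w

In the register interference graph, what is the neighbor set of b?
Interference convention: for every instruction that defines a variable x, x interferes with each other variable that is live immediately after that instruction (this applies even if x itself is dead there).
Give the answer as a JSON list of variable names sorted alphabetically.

Answer: ["k", "w"]

Working:
Per-block:
  B0: def={b,w} ue=∅
  B1: def={b,k} ue=∅
  B2: def={b} ue={w}
  B3: def={s,w} ue={k,w}
  B4: def={k,w} ue={w}

Live sets:
  B0: in=∅ out={w}
  B1: in={w} out={k,w}
  B2: in={k,w} out={k,w}
  B3: in={k,w} out={w}
  B4: in={w} out=∅

Interfere edges:
  b: {k,w}
  k: {b,s,w}
  s: {k,w}
  w: {b,k,s}

N(b) = ["k", "w"]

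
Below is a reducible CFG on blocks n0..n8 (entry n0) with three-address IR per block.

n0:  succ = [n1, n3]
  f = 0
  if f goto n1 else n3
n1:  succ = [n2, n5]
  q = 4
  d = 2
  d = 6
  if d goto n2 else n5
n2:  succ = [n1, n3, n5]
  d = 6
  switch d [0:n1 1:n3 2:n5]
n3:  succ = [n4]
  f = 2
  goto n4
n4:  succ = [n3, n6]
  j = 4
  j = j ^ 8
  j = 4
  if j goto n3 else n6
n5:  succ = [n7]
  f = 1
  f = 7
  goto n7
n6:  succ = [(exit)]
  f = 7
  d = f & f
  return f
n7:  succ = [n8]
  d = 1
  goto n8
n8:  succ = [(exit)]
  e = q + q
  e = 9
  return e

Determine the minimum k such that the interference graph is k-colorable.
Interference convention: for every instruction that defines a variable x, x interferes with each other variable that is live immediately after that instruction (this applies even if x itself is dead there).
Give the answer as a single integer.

Per-block:
  n0: {f} / ∅
  n1: {d,q} / ∅
  n2: {d} / ∅
  n3: {f} / ∅
  n4: {j} / ∅
  n5: {f} / ∅
  n6: {d,f} / ∅
  n7: {d} / ∅
  n8: {e} / {q}

Live sets:
  n0: in=∅ out=∅
  n1: in=∅ out={q}
  n2: in={q} out={q}
  n3: in=∅ out=∅
  n4: in=∅ out=∅
  n5: in={q} out={q}
  n6: in=∅ out=∅
  n7: in={q} out={q}
  n8: in={q} out=∅

Conflict graph:
  d↔{f,q}
  e↔∅
  f↔{d,q}
  j↔∅
  q↔{d,f}

Colouring:
  {d,f,q} pairwise interfere (3-clique) ⇒ χ ≥ 3
  3-colouring: R0={d,e,j}  R1={f}  R2={q}
  χ = 3

Answer: 3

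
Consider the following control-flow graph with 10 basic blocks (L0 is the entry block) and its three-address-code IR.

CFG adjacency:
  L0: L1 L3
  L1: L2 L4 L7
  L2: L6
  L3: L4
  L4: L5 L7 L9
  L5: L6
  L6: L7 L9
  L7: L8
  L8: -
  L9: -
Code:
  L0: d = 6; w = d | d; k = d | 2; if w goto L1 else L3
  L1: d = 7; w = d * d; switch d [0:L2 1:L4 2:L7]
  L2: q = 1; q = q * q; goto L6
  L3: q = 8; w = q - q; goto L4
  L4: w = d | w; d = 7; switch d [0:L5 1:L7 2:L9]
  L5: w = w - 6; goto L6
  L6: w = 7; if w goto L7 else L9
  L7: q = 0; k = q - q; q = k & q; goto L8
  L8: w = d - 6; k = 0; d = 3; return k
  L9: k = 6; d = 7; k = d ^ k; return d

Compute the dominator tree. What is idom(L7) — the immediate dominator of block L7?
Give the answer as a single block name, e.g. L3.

idom tree: L1←L0 L2←L1 L3←L0 L4←L0 L5←L4 L6←L0 L7←L0 L8←L7 L9←L0
Dom∩ at merges:
  L4: preds {L1,L3}: {L0,L1} ∩ {L0,L3} = {L0}; idom=L0
  L6: preds {L2,L5}: {L0,L1,L2} ∩ {L0,L4,L5} = {L0}; idom=L0
  L7: preds {L1,L4,L6}: {L0,L1} ∩ {L0,L4} ∩ {L0,L6} = {L0}; idom=L0
  L9: preds {L4,L6}: {L0,L4} ∩ {L0,L6} = {L0}; idom=L0

idom(L7) = L0

Answer: L0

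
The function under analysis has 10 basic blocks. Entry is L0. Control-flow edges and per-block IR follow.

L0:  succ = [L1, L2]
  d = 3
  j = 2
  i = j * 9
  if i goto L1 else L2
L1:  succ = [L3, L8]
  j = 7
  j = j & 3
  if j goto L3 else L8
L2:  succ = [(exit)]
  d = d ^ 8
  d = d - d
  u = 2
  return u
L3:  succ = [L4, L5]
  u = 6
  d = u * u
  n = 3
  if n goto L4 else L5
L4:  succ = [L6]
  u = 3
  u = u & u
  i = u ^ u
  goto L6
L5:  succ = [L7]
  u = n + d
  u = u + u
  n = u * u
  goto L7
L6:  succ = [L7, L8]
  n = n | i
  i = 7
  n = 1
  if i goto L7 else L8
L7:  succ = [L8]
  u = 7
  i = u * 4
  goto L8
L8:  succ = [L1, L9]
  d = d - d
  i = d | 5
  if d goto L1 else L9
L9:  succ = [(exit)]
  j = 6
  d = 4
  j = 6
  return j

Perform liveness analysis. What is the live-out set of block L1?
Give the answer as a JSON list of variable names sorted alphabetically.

Answer: ["d"]

Analysis:
def/use:
  L0: {d,i,j} / ∅
  L1: {j} / ∅
  L2: {d,u} / {d}
  L3: {d,n,u} / ∅
  L4: {i,u} / ∅
  L5: {n,u} / {d,n}
  L6: {i,n} / {i,n}
  L7: {i,u} / ∅
  L8: {d,i} / {d}
  L9: {d,j} / ∅

Liveness:
  L0 li=∅ lo={d}
  L1 li={d} lo={d}
  L2 li={d} lo=∅
  L3 li=∅ lo={d,n}
  L4 li={d,n} lo={d,i,n}
  L5 li={d,n} lo={d}
  L6 li={d,i,n} lo={d}
  L7 li={d} lo={d}
  L8 li={d} lo={d}
  L9 li=∅ lo=∅

live-out(L1) = ["d"]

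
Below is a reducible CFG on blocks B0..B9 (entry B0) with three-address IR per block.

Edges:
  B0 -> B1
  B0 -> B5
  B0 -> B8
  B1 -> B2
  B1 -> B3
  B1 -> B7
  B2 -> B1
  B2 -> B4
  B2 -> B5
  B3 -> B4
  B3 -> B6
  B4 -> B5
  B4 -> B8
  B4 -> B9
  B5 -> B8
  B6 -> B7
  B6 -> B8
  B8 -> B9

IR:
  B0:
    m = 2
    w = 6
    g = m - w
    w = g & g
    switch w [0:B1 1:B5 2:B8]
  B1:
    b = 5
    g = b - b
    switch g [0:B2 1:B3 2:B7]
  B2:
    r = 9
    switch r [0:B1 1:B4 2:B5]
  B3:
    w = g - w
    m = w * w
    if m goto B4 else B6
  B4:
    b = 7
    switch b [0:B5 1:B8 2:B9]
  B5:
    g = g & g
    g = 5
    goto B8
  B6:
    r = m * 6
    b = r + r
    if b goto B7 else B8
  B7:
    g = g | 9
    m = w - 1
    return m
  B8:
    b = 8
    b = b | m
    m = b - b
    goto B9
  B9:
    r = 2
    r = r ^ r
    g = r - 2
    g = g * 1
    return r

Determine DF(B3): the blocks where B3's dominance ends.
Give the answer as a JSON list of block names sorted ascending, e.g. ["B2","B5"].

idom tree: B1←B0 B2←B1 B3←B1 B4←B1 B5←B0 B6←B3 B7←B1 B8←B0 B9←B0
Dom at joins:
  B1: preds {B0,B2}: {B0} ∩ {B0,B1,B2} = {B0}; idom=B0
  B4: preds {B2,B3}: {B0,B1,B2} ∩ {B0,B1,B3} = {B0,B1}; idom=B1
  B5: preds {B0,B2,B4}: {B0} ∩ {B0,B1,B2} ∩ {B0,B1,B4} = {B0}; idom=B0
  B7: preds {B1,B6}: {B0,B1} ∩ {B0,B1,B3,B6} = {B0,B1}; idom=B1
  B8: preds {B0,B4,B5,B6}: {B0} ∩ {B0,B1,B4} ∩ {B0,B5} ∩ {B0,B1,B3,B6} = {B0}; idom=B0
  B9: preds {B4,B8}: {B0,B1,B4} ∩ {B0,B8} = {B0}; idom=B0

DF walk-up:
  join B1 pred B0: · stop@B0
  join B1 pred B2: B2→B1 stop@B0
  join B4 pred B2: B2 stop@B1
  join B4 pred B3: B3 stop@B1
  join B5 pred B0: · stop@B0
  join B5 pred B2: B2→B1 stop@B0
  join B5 pred B4: B4→B1 stop@B0
  join B7 pred B1: · stop@B1
  join B7 pred B6: B6→B3 stop@B1
  join B8 pred B0: · stop@B0
  join B8 pred B4: B4→B1 stop@B0
  join B8 pred B5: B5 stop@B0
  join B8 pred B6: B6→B3→B1 stop@B0
  join B9 pred B4: B4→B1 stop@B0
  join B9 pred B8: B8 stop@B0
  DF(B0)=∅
  DF(B1)={B1,B5,B8,B9}
  DF(B2)={B1,B4,B5}
  DF(B3)={B4,B7,B8}
  DF(B4)={B5,B8,B9}
  DF(B5)={B8}
  DF(B6)={B7,B8}
  DF(B7)=∅
  DF(B8)={B9}
  DF(B9)=∅

DF(B3) = ["B4", "B7", "B8"]

Answer: ["B4", "B7", "B8"]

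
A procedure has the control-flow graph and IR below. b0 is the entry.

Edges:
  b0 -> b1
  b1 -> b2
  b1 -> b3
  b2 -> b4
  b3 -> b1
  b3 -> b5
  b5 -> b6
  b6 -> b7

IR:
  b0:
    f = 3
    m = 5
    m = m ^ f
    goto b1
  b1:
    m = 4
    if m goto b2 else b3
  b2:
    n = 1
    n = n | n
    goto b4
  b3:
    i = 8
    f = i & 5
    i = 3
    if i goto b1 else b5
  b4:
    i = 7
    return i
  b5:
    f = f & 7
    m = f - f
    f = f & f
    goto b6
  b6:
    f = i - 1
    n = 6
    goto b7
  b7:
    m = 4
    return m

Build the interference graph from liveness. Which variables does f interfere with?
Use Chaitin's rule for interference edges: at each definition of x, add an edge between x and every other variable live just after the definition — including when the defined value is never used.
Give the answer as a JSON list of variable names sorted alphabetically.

def/use:
  b0: {f,m} / ∅
  b1: {m} / ∅
  b2: {n} / ∅
  b3: {f,i} / ∅
  b4: {i} / ∅
  b5: {f,m} / {f}
  b6: {f,n} / {i}
  b7: {m} / ∅

Liveness:
  b0 li=∅ lo=∅
  b1 li=∅ lo=∅
  b2 li=∅ lo=∅
  b3 li=∅ lo={f,i}
  b4 li=∅ lo=∅
  b5 li={f,i} lo={i}
  b6 li={i} lo=∅
  b7 li=∅ lo=∅

Interfere edges:
  f: {i,m}
  i: {f,m}
  m: {f,i}
  n: ∅

N(f) = ["i", "m"]

Answer: ["i", "m"]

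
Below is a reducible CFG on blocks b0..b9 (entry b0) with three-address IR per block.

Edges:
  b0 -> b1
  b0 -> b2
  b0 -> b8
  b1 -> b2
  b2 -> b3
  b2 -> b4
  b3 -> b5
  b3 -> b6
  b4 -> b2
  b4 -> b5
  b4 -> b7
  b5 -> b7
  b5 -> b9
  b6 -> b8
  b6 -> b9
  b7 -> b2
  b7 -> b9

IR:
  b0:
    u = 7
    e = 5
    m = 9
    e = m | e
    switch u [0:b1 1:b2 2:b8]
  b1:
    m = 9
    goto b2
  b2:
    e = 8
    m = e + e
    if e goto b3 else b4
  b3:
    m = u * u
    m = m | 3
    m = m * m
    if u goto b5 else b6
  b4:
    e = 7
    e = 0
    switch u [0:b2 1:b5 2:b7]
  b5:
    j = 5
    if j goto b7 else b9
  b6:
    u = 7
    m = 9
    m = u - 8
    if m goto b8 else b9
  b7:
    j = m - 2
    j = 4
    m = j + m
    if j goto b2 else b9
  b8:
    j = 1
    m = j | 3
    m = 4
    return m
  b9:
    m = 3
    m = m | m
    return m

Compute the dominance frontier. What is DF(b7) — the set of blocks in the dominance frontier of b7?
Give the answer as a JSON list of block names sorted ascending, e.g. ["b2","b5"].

idom tree: b1←b0 b2←b0 b3←b2 b4←b2 b5←b2 b6←b3 b7←b2 b8←b0 b9←b2
Dom∩ at merges:
  b2: preds {b0,b1,b4,b7}: {b0} ∩ {b0,b1} ∩ {b0,b2,b4} ∩ {b0,b2,b7} = {b0}; idom=b0
  b5: preds {b3,b4}: {b0,b2,b3} ∩ {b0,b2,b4} = {b0,b2}; idom=b2
  b7: preds {b4,b5}: {b0,b2,b4} ∩ {b0,b2,b5} = {b0,b2}; idom=b2
  b8: preds {b0,b6}: {b0} ∩ {b0,b2,b3,b6} = {b0}; idom=b0
  b9: preds {b5,b6,b7}: {b0,b2,b5} ∩ {b0,b2,b3,b6} ∩ {b0,b2,b7} = {b0,b2}; idom=b2

DF walk-up:
  join b2 pred b0: · stop@b0
  join b2 pred b1: b1 stop@b0
  join b2 pred b4: b4→b2 stop@b0
  join b2 pred b7: b7→b2 stop@b0
  join b5 pred b3: b3 stop@b2
  join b5 pred b4: b4 stop@b2
  join b7 pred b4: b4 stop@b2
  join b7 pred b5: b5 stop@b2
  join b8 pred b0: · stop@b0
  join b8 pred b6: b6→b3→b2 stop@b0
  join b9 pred b5: b5 stop@b2
  join b9 pred b6: b6→b3 stop@b2
  join b9 pred b7: b7 stop@b2
  b0 → ∅
  b1 → {b2}
  b2 → {b2,b8}
  b3 → {b5,b8,b9}
  b4 → {b2,b5,b7}
  b5 → {b7,b9}
  b6 → {b8,b9}
  b7 → {b2,b9}
  b8 → ∅
  b9 → ∅

DF(b7) = ["b2", "b9"]

Answer: ["b2", "b9"]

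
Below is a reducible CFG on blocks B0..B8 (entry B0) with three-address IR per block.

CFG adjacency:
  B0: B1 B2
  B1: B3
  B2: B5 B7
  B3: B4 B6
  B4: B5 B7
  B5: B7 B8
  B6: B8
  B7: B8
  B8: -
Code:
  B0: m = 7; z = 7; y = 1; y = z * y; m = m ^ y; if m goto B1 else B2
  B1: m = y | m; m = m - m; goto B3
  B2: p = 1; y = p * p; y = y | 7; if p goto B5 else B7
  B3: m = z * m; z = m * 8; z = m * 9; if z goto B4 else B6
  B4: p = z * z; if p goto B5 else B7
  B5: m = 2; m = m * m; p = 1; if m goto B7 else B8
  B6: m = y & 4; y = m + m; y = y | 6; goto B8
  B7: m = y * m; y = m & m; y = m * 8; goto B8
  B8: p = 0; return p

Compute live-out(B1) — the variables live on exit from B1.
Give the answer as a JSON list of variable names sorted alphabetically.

Answer: ["m", "y", "z"]

Analysis:
Block summaries:
  B0 def {m,y,z} use ∅
  B1 def {m} use {m,y}
  B2 def {p,y} use ∅
  B3 def {m,z} use {m,z}
  B4 def {p} use {z}
  B5 def {m,p} use ∅
  B6 def {m,y} use {y}
  B7 def {m,y} use {m,y}
  B8 def {p} use ∅

Liveness:
  live B0: ∅→{m,y,z}
  live B1: {m,y,z}→{m,y,z}
  live B2: {m}→{m,y}
  live B3: {m,y,z}→{m,y,z}
  live B4: {m,y,z}→{m,y}
  live B5: {y}→{m,y}
  live B6: {y}→∅
  live B7: {m,y}→∅
  live B8: ∅→∅

live-out(B1) = ["m", "y", "z"]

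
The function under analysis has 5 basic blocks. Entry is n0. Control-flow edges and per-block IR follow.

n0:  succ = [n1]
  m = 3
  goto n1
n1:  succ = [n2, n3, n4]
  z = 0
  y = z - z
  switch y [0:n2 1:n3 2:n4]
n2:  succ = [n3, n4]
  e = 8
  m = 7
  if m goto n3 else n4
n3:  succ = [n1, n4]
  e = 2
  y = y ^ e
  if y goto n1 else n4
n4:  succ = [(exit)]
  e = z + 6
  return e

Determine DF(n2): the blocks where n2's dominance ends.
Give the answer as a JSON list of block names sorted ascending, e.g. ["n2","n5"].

Answer: ["n3", "n4"]

Working:
idom tree: n1←n0 n2←n1 n3←n1 n4←n1
Join-block Dom:
  n1: preds {n0,n3}: {n0} ∩ {n0,n1,n3} = {n0}; idom=n0
  n3: preds {n1,n2}: {n0,n1} ∩ {n0,n1,n2} = {n0,n1}; idom=n1
  n4: preds {n1,n2,n3}: {n0,n1} ∩ {n0,n1,n2} ∩ {n0,n1,n3} = {n0,n1}; idom=n1

DF derivation:
  n1←n0: walk · to n0
  n1←n3: walk n3→n1 to n0
  n3←n1: walk · to n1
  n3←n2: walk n2 to n1
  n4←n1: walk · to n1
  n4←n2: walk n2 to n1
  n4←n3: walk n3 to n1
  n0 → ∅
  n1 → {n1}
  n2 → {n3,n4}
  n3 → {n1,n4}
  n4 → ∅

DF(n2) = ["n3", "n4"]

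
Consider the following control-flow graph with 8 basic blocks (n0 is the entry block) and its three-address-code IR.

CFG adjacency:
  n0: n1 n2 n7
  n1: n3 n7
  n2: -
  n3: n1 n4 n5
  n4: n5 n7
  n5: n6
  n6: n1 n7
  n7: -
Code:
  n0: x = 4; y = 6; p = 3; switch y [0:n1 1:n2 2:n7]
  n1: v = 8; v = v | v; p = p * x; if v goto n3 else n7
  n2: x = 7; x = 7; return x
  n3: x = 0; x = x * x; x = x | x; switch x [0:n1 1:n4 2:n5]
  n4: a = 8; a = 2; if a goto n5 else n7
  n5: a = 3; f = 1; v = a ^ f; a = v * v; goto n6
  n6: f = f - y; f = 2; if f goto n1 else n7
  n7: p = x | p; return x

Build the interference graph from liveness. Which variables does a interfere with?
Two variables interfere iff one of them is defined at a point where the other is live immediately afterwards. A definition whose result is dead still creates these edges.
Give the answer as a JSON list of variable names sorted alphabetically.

Per-block:
  n0: {p,x,y} / ∅
  n1: {p,v} / {p,x}
  n2: {x} / ∅
  n3: {x} / ∅
  n4: {a} / ∅
  n5: {a,f,v} / ∅
  n6: {f} / {f,y}
  n7: {p} / {p,x}

Backward fixpoint:
  n0 li=∅ lo={p,x,y}
  n1 li={p,x,y} lo={p,x,y}
  n2 li=∅ lo=∅
  n3 li={p,y} lo={p,x,y}
  n4 li={p,x,y} lo={p,x,y}
  n5 li={p,x,y} lo={f,p,x,y}
  n6 li={f,p,x,y} lo={p,x,y}
  n7 li={p,x} lo=∅

Interfere edges:
  a: {f,p,x,y}
  f: {a,p,v,x,y}
  p: {a,f,v,x,y}
  v: {f,p,x,y}
  x: {a,f,p,v,y}
  y: {a,f,p,v,x}

N(a) = ["f", "p", "x", "y"]

Answer: ["f", "p", "x", "y"]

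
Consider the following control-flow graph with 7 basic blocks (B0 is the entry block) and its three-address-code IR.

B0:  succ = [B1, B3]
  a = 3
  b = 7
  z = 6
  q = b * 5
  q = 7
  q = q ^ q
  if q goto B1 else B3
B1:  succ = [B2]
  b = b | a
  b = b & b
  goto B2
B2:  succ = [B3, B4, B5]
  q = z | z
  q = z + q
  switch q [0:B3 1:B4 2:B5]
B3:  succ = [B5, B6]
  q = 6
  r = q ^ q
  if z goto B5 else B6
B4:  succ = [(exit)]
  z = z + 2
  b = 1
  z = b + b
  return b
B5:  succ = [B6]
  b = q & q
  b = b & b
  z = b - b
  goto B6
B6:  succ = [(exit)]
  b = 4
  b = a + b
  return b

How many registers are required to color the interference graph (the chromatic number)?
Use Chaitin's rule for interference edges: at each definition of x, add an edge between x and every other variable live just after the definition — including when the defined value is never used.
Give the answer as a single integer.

Answer: 4

Analysis:
Block summaries:
  B0: def={a,b,q,z} ue=∅
  B1: def={b} ue={a,b}
  B2: def={q} ue={z}
  B3: def={q,r} ue={z}
  B4: def={b,z} ue={z}
  B5: def={b,z} ue={q}
  B6: def={b} ue={a}

Liveness:
  live B0: ∅→{a,b,z}
  live B1: {a,b,z}→{a,z}
  live B2: {a,z}→{a,q,z}
  live B3: {a,z}→{a,q}
  live B4: {z}→∅
  live B5: {a,q}→{a}
  live B6: {a}→∅

Conflict graph:
  a↔{b,q,r,z}
  b↔{a,q,z}
  q↔{a,b,r,z}
  r↔{a,q,z}
  z↔{a,b,q,r}

Chromatic number:
  clique {a,b,q,z} ⇒ need ≥ 4
  assign a→c0 b→c3 q→c1 r→c3 z→c2 — no edge inside a register ⇒ χ ≤ 4
  χ = 4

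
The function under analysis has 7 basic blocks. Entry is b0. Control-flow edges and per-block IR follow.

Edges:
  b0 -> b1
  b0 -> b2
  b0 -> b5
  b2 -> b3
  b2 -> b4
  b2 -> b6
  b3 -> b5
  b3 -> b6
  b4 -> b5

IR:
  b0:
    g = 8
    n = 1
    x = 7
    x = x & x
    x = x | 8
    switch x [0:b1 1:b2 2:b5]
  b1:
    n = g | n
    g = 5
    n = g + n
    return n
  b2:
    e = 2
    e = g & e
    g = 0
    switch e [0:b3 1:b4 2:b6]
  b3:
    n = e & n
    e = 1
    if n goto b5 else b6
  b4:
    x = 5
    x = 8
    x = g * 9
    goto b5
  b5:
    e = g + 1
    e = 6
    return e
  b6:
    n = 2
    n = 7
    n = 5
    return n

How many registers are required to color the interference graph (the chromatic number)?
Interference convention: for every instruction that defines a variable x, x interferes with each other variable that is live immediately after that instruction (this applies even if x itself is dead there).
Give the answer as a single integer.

Answer: 3

Working:
def/use:
  b0: {g,n,x} / ∅
  b1: {g,n} / {g,n}
  b2: {e,g} / {g}
  b3: {e,n} / {e,n}
  b4: {x} / {g}
  b5: {e} / {g}
  b6: {n} / ∅

Live sets:
  b0: in=∅ out={g,n}
  b1: in={g,n} out=∅
  b2: in={g,n} out={e,g,n}
  b3: in={e,g,n} out={g}
  b4: in={g} out={g}
  b5: in={g} out=∅
  b6: in=∅ out=∅

Conflict graph:
  e — {g,n}
  g — {e,n,x}
  n — {e,g,x}
  x — {g,n}

Registers:
  {e,g,n} pairwise interfere (3-clique) ⇒ χ ≥ 3
  assign e→R2 g→R0 n→R1 x→R2 — no edge inside a register ⇒ χ ≤ 3
  χ = 3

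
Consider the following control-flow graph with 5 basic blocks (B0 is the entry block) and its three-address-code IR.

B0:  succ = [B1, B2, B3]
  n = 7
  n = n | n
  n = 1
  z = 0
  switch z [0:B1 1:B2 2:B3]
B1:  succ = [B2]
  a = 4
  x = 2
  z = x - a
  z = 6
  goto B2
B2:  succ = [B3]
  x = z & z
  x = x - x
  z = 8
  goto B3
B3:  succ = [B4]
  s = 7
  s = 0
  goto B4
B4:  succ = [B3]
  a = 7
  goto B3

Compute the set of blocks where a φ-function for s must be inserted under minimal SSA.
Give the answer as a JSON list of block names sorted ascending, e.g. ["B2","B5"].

idom tree: B1←B0 B2←B0 B3←B0 B4←B3
Join-block Dom:
  B2: preds {B0,B1}: {B0} ∩ {B0,B1} = {B0}; idom=B0
  B3: preds {B0,B2,B4}: {B0} ∩ {B0,B2} ∩ {B0,B3,B4} = {B0}; idom=B0

Frontier:
  B2←B0: walk · to B0
  B2←B1: walk B1 to B0
  B3←B0: walk · to B0
  B3←B2: walk B2 to B0
  B3←B4: walk B4→B3 to B0
  B0 → ∅
  B1 → {B2}
  B2 → {B3}
  B3 → {B3}
  B4 → {B3}

φ for s: defs {B3}
  DF⁺ = {B3}

Answer: ["B3"]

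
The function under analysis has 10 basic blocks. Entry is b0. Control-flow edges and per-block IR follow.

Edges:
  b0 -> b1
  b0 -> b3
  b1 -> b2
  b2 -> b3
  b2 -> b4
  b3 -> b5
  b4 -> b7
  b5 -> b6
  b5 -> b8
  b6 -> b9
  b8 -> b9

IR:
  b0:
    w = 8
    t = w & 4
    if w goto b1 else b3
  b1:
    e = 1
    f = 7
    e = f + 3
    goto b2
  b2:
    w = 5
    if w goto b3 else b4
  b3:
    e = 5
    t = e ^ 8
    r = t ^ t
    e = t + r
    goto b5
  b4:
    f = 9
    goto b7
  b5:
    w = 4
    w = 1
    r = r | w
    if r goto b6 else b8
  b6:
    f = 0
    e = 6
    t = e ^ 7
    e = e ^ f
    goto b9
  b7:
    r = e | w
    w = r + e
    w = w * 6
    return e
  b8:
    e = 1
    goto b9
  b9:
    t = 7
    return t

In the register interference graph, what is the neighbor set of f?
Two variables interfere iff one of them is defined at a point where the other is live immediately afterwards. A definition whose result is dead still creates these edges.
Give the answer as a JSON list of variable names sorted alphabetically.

Per-block:
  b0: {t,w} / ∅
  b1: {e,f} / ∅
  b2: {w} / ∅
  b3: {e,r,t} / ∅
  b4: {f} / ∅
  b5: {r,w} / {r}
  b6: {e,f,t} / ∅
  b7: {r,w} / {e,w}
  b8: {e} / ∅
  b9: {t} / ∅

Liveness:
  live b0: ∅→∅
  live b1: ∅→{e}
  live b2: {e}→{e,w}
  live b3: ∅→{r}
  live b4: {e,w}→{e,w}
  live b5: {r}→∅
  live b6: ∅→∅
  live b7: {e,w}→∅
  live b8: ∅→∅
  live b9: ∅→∅

Conflict graph:
  e — {f,r,t,w}
  f — {e,t,w}
  r — {e,t,w}
  t — {e,f,r,w}
  w — {e,f,r,t}

N(f) = ["e", "t", "w"]

Answer: ["e", "t", "w"]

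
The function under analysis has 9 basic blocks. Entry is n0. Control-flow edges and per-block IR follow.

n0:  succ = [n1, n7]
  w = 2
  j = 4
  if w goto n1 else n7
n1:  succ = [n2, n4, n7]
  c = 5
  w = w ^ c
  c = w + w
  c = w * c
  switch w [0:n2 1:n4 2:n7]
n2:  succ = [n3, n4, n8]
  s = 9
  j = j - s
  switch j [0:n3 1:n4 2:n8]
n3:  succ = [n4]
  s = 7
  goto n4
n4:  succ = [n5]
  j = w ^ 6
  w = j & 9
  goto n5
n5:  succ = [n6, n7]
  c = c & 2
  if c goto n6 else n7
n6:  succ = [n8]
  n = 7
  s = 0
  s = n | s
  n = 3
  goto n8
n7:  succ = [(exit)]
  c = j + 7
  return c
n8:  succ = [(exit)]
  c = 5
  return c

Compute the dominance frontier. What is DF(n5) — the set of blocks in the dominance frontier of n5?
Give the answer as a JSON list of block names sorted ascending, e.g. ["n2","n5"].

idom tree: n1←n0 n2←n1 n3←n2 n4←n1 n5←n4 n6←n5 n7←n0 n8←n1
Dom at joins:
  n4: preds {n1,n2,n3}: {n0,n1} ∩ {n0,n1,n2} ∩ {n0,n1,n2,n3} = {n0,n1}; idom=n1
  n7: preds {n0,n1,n5}: {n0} ∩ {n0,n1} ∩ {n0,n1,n4,n5} = {n0}; idom=n0
  n8: preds {n2,n6}: {n0,n1,n2} ∩ {n0,n1,n4,n5,n6} = {n0,n1}; idom=n1

DF walk-up:
  n4←n1: walk · to n1
  n4←n2: walk n2 to n1
  n4←n3: walk n3→n2 to n1
  n7←n0: walk · to n0
  n7←n1: walk n1 to n0
  n7←n5: walk n5→n4→n1 to n0
  n8←n2: walk n2 to n1
  n8←n6: walk n6→n5→n4 to n1
  DF(n0)=∅
  DF(n1)={n7}
  DF(n2)={n4,n8}
  DF(n3)={n4}
  DF(n4)={n7,n8}
  DF(n5)={n7,n8}
  DF(n6)={n8}
  DF(n7)=∅
  DF(n8)=∅

DF(n5) = ["n7", "n8"]

Answer: ["n7", "n8"]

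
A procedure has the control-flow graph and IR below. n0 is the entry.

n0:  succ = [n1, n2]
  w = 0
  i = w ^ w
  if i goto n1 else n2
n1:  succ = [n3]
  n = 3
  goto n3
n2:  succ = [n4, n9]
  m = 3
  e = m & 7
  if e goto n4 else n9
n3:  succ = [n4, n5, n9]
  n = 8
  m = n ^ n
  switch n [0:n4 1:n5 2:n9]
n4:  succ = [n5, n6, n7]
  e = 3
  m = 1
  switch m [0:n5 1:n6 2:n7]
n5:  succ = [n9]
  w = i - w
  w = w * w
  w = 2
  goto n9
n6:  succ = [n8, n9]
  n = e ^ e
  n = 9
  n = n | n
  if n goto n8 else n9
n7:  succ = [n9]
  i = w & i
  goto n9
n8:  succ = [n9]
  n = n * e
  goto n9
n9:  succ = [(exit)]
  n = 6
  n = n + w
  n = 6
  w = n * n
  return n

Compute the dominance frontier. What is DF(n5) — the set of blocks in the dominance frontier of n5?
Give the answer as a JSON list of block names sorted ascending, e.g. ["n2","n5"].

Answer: ["n9"]

Working:
idom tree: n1←n0 n2←n0 n3←n1 n4←n0 n5←n0 n6←n4 n7←n4 n8←n6 n9←n0
Dom∩ at merges:
  n4: preds {n2,n3}: {n0,n2} ∩ {n0,n1,n3} = {n0}; idom=n0
  n5: preds {n3,n4}: {n0,n1,n3} ∩ {n0,n4} = {n0}; idom=n0
  n9: preds {n2,n3,n5,n6,n7,n8}: {n0,n2} ∩ {n0,n1,n3} ∩ {n0,n5} ∩ {n0,n4,n6} ∩ {n0,n4,n7} ∩ {n0,n4,n6,n8} = {n0}; idom=n0

DF walk-up:
  n4←n2: walk n2 to n0
  n4←n3: walk n3→n1 to n0
  n5←n3: walk n3→n1 to n0
  n5←n4: walk n4 to n0
  n9←n2: walk n2 to n0
  n9←n3: walk n3→n1 to n0
  n9←n5: walk n5 to n0
  n9←n6: walk n6→n4 to n0
  n9←n7: walk n7→n4 to n0
  n9←n8: walk n8→n6→n4 to n0
  n0: DF=∅
  n1: DF={n4,n5,n9}
  n2: DF={n4,n9}
  n3: DF={n4,n5,n9}
  n4: DF={n5,n9}
  n5: DF={n9}
  n6: DF={n9}
  n7: DF={n9}
  n8: DF={n9}
  n9: DF=∅

DF(n5) = ["n9"]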